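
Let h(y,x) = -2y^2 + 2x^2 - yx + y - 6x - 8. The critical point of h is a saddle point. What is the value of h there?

∂h/∂y = -4y - x + 1 = 0 and ∂h/∂x = -y + 4x - 6 = 0, so (y, x) = (-2/17, 25/17).
The Hessian has h_{yy} = -4, h_{xx} = 4, h_{yx} = -1, giving D = -17 < 0, so the point is a saddle point.
h(-2/17, 25/17) = -212/17.

-212/17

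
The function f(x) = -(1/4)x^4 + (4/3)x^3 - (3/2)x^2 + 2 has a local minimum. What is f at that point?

Critical points: f'(x) = -x^3 + 4x^2 - 3x vanishes at x = 0, 1, 3.
Since f''(x) = -3x^2 + 8x - 3, we get f''(0) = -3 < 0 ⇒ local maximum; f''(1) = 2 > 0 ⇒ local minimum; f''(3) = -6 < 0 ⇒ local maximum.
So the local minimum value is f(1) = 19/12.

19/12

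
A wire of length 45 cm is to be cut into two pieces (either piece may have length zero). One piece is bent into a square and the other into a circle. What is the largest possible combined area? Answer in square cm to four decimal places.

Let x be the length used for the square. Square side x/4; circle radius (45−x)/(2π).
A(x) = (x/4)² + π·((45−x)/(2π))² = x²/16 + (45−x)²/(4π) for 0 ≤ x ≤ 45. A'(x) = x/8 − (45−x)/(2π) = 0 gives x = 4·45/(π+4) ≈ 25.2045.
A'' > 0, so the interior critical point is a minimum; the maximum is at an endpoint. A(0) = 161.1444 and A(45) = 126.5625, so the largest area is 161.1444.

161.1444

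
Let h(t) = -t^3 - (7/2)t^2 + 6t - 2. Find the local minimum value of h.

h'(t) = -3t^2 - 7t + 6 = 0 at t = -3, 2/3.
Since h''(t) = -6t - 7, we get h''(-3) = 11 > 0 ⇒ local minimum; h''(2/3) = -11 < 0 ⇒ local maximum.
The local minimum is h(-3) = -49/2.

-49/2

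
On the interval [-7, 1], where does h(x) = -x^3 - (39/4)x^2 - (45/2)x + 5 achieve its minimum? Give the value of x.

h'(x) = -3x^2 - (39/2)x - 45/2, which vanishes at x = -5 and x = -3/2.
Candidates: h(-7) = 111/4; h(-5) = -5/4; h(-3/2) = 323/16; h(1) = -113/4.
So the minimum is h(1) = -113/4.

1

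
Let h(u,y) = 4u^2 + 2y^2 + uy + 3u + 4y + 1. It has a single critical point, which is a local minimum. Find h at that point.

∂h/∂u = 8u + y + 3 = 0 and ∂h/∂y = u + 4y + 4 = 0, so (u, y) = (-8/31, -29/31).
The Hessian has h_{uu} = 8, h_{yy} = 4, h_{uy} = 1, giving D = 31 > 0 with h_{uu} > 0, so the point is a local minimum.
h(-8/31, -29/31) = -39/31.

-39/31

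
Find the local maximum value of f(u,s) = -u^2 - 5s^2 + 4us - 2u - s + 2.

37/4

∂f/∂u = -2u + 4s - 2 = 0 and ∂f/∂s = 4u - 10s - 1 = 0, so (u, s) = (-6, -5/2).
The Hessian has f_{uu} = -2, f_{ss} = -10, f_{us} = 4, giving D = 4 > 0 with f_{uu} < 0, so the point is a local maximum.
f(-6, -5/2) = 37/4.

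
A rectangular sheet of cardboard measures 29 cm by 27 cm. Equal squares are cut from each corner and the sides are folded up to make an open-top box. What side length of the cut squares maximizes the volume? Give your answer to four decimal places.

4.6577

With cut size x, the volume is V(x) = x(29 − 2x)(27 − 2x) for 0 < x < 13.5.
V'(x) = 12x^2 − 224x + 783. Setting V'(x) = 0 gives x ≈ 4.6577 (the root in (0, 13.5)).
V''(x) = 24x − 224 is negative there, so this is the maximum; V ≈ 1621.4119.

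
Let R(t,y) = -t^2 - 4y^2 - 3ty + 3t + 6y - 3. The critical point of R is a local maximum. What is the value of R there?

-3/7

∂R/∂t = -2t - 3y + 3 = 0 and ∂R/∂y = -3t - 8y + 6 = 0, so (t, y) = (6/7, 3/7).
The Hessian has R_{tt} = -2, R_{yy} = -8, R_{ty} = -3, giving D = 7 > 0 with R_{tt} < 0, so the point is a local maximum.
R(6/7, 3/7) = -3/7.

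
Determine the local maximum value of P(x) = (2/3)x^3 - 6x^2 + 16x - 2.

Critical points: P'(x) = 2x^2 - 12x + 16 vanishes at x = 2, 4.
Since P''(x) = 4x - 12, we get P''(2) = -4 < 0 ⇒ local maximum; P''(4) = 4 > 0 ⇒ local minimum.
Thus P has its local maximum at x = 2, with value 34/3.

34/3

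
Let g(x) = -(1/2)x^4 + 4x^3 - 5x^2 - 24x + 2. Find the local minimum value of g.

g'(x) = -2x^3 + 12x^2 - 10x - 24 = 0 at x = -1, 3, 4.
g''(x) = -6x^2 + 24x - 10. g''(-1) = -40 < 0 ⇒ local maximum; g''(3) = 8 > 0 ⇒ local minimum; g''(4) = -10 < 0 ⇒ local maximum.
So the local minimum value is g(3) = -95/2.

-95/2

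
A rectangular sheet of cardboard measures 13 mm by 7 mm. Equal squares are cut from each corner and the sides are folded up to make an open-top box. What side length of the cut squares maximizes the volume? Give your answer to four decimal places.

1.4551

With cut size x, the volume is V(x) = x(13 − 2x)(7 − 2x) for 0 < x < 3.5.
V'(x) = 12x^2 − 80x + 91. Setting V'(x) = 0 gives x ≈ 1.4551 (the root in (0, 3.5)).
V''(x) = 24x − 80 is negative there, so this is the maximum; V ≈ 60.0451.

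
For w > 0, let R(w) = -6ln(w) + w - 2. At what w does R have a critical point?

6

R'(w) = -6/w + 1 = 0 gives w = 6.
R''(w) = 6/w², which is positive for w > 0, so this is a local minimum.
R(6) = -6·ln(6) + 6 - 2 ≈ -6.7506.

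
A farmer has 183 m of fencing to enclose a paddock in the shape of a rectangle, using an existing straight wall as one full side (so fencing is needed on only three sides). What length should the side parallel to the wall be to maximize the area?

Let the sides perpendicular to the wall have length x and the parallel side y, so 2x + y = 183 and the area is A = xy = x(183 − 2x).
A'(x) = 183 − 4x = 0 gives x = 183/4, and A''(x) = −4 < 0 confirms a maximum.
Then y = 183 − 2·183/4 = 183/2 and A = 33489/8.

183/2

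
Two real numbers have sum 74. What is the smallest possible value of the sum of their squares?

2738

With a + b = 74, a^2 + b^2 = a^2 + (74 − a)^2.
The derivative 2a − 2(74 − a) = 4a − 148 vanishes at a = 37; second derivative 4 > 0, a minimum.
The minimum is 2·(37)^2 = 2738.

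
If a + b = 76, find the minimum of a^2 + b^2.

2888

With a + b = 76, a^2 + b^2 = a^2 + (76 − a)^2.
The derivative 2a − 2(76 − a) = 4a − 152 vanishes at a = 38; second derivative 4 > 0, a minimum.
The minimum is 2·(38)^2 = 2888.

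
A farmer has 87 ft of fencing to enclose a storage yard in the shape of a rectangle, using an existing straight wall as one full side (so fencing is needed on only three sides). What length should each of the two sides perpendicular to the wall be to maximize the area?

Let the sides perpendicular to the wall have length x and the parallel side y, so 2x + y = 87 and the area is A = xy = x(87 − 2x).
A'(x) = 87 − 4x = 0 gives x = 87/4, and A''(x) = −4 < 0 confirms a maximum.
Then y = 87 − 2·87/4 = 87/2 and A = 7569/8.

87/4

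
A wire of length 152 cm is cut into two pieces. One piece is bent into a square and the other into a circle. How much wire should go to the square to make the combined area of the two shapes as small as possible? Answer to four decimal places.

Let x be the length used for the square. Square side x/4; circle radius (152−x)/(2π).
A(x) = (x/4)² + π·((152−x)/(2π))² = x²/16 + (152−x)²/(4π) for 0 ≤ x ≤ 152. A'(x) = x/8 − (152−x)/(2π) = 0 gives x = 4·152/(π+4) ≈ 85.1351.
A'' = 1/8 + 1/(2π) > 0, so this gives the minimum combined area; x ≈ 85.1351 cm to the square.

85.1351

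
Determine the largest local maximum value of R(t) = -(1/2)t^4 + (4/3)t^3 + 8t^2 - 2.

250/3

Critical points: R'(t) = -2t^3 + 4t^2 + 16t vanishes at t = -2, 0, 4.
R''(t) = -6t^2 + 8t + 16. R''(-2) = -24 < 0 ⇒ local maximum; R''(0) = 16 > 0 ⇒ local minimum; R''(4) = -48 < 0 ⇒ local maximum.
The largest local maximum is R(4) = 250/3.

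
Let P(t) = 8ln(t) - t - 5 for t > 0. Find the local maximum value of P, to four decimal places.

P'(t) = 8/t − 1 = 0 gives t = 8.
P''(t) = -8/t², which is negative for t > 0, so this is a local maximum.
P(8) = 8·ln(8) - 8 - 5 ≈ 3.6355.

3.6355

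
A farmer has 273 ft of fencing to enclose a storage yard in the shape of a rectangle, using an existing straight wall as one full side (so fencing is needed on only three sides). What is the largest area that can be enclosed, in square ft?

74529/8

Let the sides perpendicular to the wall have length x and the parallel side y, so 2x + y = 273 and the area is A = xy = x(273 − 2x).
A'(x) = 273 − 4x = 0 gives x = 273/4, and A''(x) = −4 < 0 confirms a maximum.
Then y = 273 − 2·273/4 = 273/2 and A = 74529/8.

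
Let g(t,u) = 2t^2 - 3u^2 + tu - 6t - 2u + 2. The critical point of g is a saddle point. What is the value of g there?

-62/25

∂g/∂t = 4t + u - 6 = 0 and ∂g/∂u = t - 6u - 2 = 0, so (t, u) = (38/25, -2/25).
The Hessian has g_{tt} = 4, g_{uu} = -6, g_{tu} = 1, giving D = -25 < 0, so the point is a saddle point.
g(38/25, -2/25) = -62/25.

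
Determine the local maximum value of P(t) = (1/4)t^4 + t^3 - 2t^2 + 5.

Critical points: P'(t) = t^3 + 3t^2 - 4t vanishes at t = -4, 0, 1.
P''(t) = 3t^2 + 6t - 4. P''(-4) = 20 > 0 ⇒ local minimum; P''(0) = -4 < 0 ⇒ local maximum; P''(1) = 5 > 0 ⇒ local minimum.
The local maximum is P(0) = 5.

5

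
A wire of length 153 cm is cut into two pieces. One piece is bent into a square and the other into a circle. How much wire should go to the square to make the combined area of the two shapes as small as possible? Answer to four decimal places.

85.6952

Let x be the length used for the square. Square side x/4; circle radius (153−x)/(2π).
A(x) = (x/4)² + π·((153−x)/(2π))² = x²/16 + (153−x)²/(4π) for 0 ≤ x ≤ 153. A'(x) = x/8 − (153−x)/(2π) = 0 gives x = 4·153/(π+4) ≈ 85.6952.
A'' = 1/8 + 1/(2π) > 0, so this gives the minimum combined area; x ≈ 85.6952 cm to the square.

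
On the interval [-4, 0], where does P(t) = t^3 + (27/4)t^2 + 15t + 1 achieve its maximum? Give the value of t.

0

Differentiating, P'(t) = 3t^2 + (27/2)t + 15; which vanishes at t = -5/2 and t = -2.
Evaluating at the critical points and endpoints: P(-4) = -15; P(-5/2) = -159/16; P(-2) = -10; P(0) = 1.
The maximum over the interval is 1, attained at t = 0.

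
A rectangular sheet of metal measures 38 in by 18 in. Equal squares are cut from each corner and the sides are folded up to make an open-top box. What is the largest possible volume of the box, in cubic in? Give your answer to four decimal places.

1201.5476

With cut size x, the volume is V(x) = x(38 − 2x)(18 − 2x) for 0 < x < 9.
V'(x) = 12x^2 − 224x + 684. Setting V'(x) = 0 gives x ≈ 3.8460 (the root in (0, 9)).
V''(x) = 24x − 224 is negative there, so this is the maximum; V ≈ 1201.5476.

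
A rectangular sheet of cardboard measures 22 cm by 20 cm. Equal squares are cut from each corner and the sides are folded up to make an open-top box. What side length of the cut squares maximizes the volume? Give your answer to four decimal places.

3.4881

With cut size x, the volume is V(x) = x(22 − 2x)(20 − 2x) for 0 < x < 10.
V'(x) = 12x^2 − 168x + 440. Setting V'(x) = 0 gives x ≈ 3.4881 (the root in (0, 10)).
V''(x) = 24x − 168 is negative there, so this is the maximum; V ≈ 682.5059.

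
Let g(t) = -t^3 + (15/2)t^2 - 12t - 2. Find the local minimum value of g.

-15/2

g'(t) = -3t^2 + 15t - 12. Setting g'(t) = 0 gives t ∈ {1, 4}.
Since g''(t) = -6t + 15, we get g''(1) = 9 > 0 ⇒ local minimum; g''(4) = -9 < 0 ⇒ local maximum.
Thus g has its local minimum at t = 1, with value -15/2.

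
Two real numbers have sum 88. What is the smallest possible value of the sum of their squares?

With a + b = 88, a^2 + b^2 = a^2 + (88 − a)^2.
The derivative 2a − 2(88 − a) = 4a − 176 vanishes at a = 44; second derivative 4 > 0, a minimum.
The minimum is 2·(44)^2 = 3872.

3872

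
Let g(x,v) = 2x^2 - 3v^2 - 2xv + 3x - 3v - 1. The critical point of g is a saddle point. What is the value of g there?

∂g/∂x = 4x - 2v + 3 = 0 and ∂g/∂v = -2x - 6v - 3 = 0, so (x, v) = (-6/7, -3/14).
The Hessian has g_{xx} = 4, g_{vv} = -6, g_{xv} = -2, giving D = -28 < 0, so the point is a saddle point.
g(-6/7, -3/14) = -55/28.

-55/28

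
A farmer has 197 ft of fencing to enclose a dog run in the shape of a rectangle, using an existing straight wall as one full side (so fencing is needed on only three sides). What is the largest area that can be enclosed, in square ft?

Let the sides perpendicular to the wall have length x and the parallel side y, so 2x + y = 197 and the area is A = xy = x(197 − 2x).
A'(x) = 197 − 4x = 0 gives x = 197/4, and A''(x) = −4 < 0 confirms a maximum.
Then y = 197 − 2·197/4 = 197/2 and A = 38809/8.

38809/8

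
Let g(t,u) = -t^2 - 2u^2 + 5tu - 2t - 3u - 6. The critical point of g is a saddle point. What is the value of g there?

-149/17

∂g/∂t = -2t + 5u - 2 = 0 and ∂g/∂u = 5t - 4u - 3 = 0, so (t, u) = (23/17, 16/17).
The Hessian has g_{tt} = -2, g_{uu} = -4, g_{tu} = 5, giving D = -17 < 0, so the point is a saddle point.
g(23/17, 16/17) = -149/17.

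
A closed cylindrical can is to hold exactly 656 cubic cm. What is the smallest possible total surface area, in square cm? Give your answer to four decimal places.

417.9430

With radius r and height h, πr²h = 656 so h = 656/(πr²), and S(r) = 2πr² + 2πrh = 2πr² + 2·656/r.
S'(r) = 4πr − 2·656/r² = 0 ⇒ r³ = 656/(2π), so r ≈ 4.7088 and h = 2r ≈ 9.4176.
S''(r) = 4π + 4·656/r³ > 0, so this is the minimum; S ≈ 417.9430.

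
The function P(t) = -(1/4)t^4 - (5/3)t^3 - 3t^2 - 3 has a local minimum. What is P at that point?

-17/3

Critical points: P'(t) = -t^3 - 5t^2 - 6t vanishes at t = -3, -2, 0.
P''(t) = -3t^2 - 10t - 6. P''(-3) = -3 < 0 ⇒ local maximum; P''(-2) = 2 > 0 ⇒ local minimum; P''(0) = -6 < 0 ⇒ local maximum.
Thus P has its local minimum at t = -2, with value -17/3.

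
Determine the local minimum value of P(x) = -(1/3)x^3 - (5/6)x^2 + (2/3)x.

-2

P'(x) = -x^2 - (5/3)x + 2/3 = 0 at x = -2, 1/3.
Since P''(x) = -2x - 5/3, we get P''(-2) = 7/3 > 0 ⇒ local minimum; P''(1/3) = -7/3 < 0 ⇒ local maximum.
Thus P has its local minimum at x = -2, with value -2.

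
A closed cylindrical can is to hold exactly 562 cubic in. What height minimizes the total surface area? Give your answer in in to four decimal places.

With radius r and height h, πr²h = 562 so h = 562/(πr²), and S(r) = 2πr² + 2πrh = 2πr² + 2·562/r.
S'(r) = 4πr − 2·562/r² = 0 ⇒ r³ = 562/(2π), so r ≈ 4.4722 and h = 2r ≈ 8.9444.
S''(r) = 4π + 4·562/r³ > 0, so this is the minimum; S ≈ 376.9977.

8.9444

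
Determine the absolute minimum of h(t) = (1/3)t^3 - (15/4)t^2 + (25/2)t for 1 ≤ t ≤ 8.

Differentiating, h'(t) = t^2 - (15/2)t + 25/2; which vanishes at t = 5/2 and t = 5.
Candidates: h(1) = 109/12,  h(5/2) = 625/48,  h(5) = 125/12,  h(8) = 92/3.
The minimum over the interval is 109/12, attained at t = 1.

109/12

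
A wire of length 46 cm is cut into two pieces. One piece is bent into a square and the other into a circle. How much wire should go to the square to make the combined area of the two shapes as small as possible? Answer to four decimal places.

25.7646

Let x be the length used for the square. Square side x/4; circle radius (46−x)/(2π).
A(x) = (x/4)² + π·((46−x)/(2π))² = x²/16 + (46−x)²/(4π) for 0 ≤ x ≤ 46. A'(x) = x/8 − (46−x)/(2π) = 0 gives x = 4·46/(π+4) ≈ 25.7646.
A'' = 1/8 + 1/(2π) > 0, so this gives the minimum combined area; x ≈ 25.7646 cm to the square.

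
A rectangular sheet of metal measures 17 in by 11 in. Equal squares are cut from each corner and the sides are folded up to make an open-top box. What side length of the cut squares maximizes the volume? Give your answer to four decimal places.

With cut size x, the volume is V(x) = x(17 − 2x)(11 − 2x) for 0 < x < 5.5.
V'(x) = 12x^2 − 112x + 187. Setting V'(x) = 0 gives x ≈ 2.1778 (the root in (0, 5.5)).
V''(x) = 24x − 112 is negative there, so this is the maximum; V ≈ 182.9667.

2.1778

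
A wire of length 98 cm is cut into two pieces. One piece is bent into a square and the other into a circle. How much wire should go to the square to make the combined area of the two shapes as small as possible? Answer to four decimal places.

54.8897

Let x be the length used for the square. Square side x/4; circle radius (98−x)/(2π).
A(x) = (x/4)² + π·((98−x)/(2π))² = x²/16 + (98−x)²/(4π) for 0 ≤ x ≤ 98. A'(x) = x/8 − (98−x)/(2π) = 0 gives x = 4·98/(π+4) ≈ 54.8897.
A'' = 1/8 + 1/(2π) > 0, so this gives the minimum combined area; x ≈ 54.8897 cm to the square.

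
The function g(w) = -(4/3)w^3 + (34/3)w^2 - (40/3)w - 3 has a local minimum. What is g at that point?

g'(w) = -4w^2 + (68/3)w - 40/3 = 0 at w = 2/3, 5.
Second-derivative test with g''(w) = -8w + 68/3: g''(2/3) = 52/3 > 0 ⇒ local minimum; g''(5) = -52/3 < 0 ⇒ local maximum.
So the local minimum value is g(2/3) = -587/81.

-587/81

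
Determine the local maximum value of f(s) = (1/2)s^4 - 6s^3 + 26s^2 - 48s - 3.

-69/2

f'(s) = 2s^3 - 18s^2 + 52s - 48. Setting f'(s) = 0 gives s ∈ {2, 3, 4}.
Since f''(s) = 6s^2 - 36s + 52, we get f''(2) = 4 > 0 ⇒ local minimum; f''(3) = -2 < 0 ⇒ local maximum; f''(4) = 4 > 0 ⇒ local minimum.
So the local maximum value is f(3) = -69/2.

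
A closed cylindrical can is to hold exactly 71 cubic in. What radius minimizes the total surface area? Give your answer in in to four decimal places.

With radius r and height h, πr²h = 71 so h = 71/(πr²), and S(r) = 2πr² + 2πrh = 2πr² + 2·71/r.
S'(r) = 4πr − 2·71/r² = 0 ⇒ r³ = 71/(2π), so r ≈ 2.2440 and h = 2r ≈ 4.4880.
S''(r) = 4π + 4·71/r³ > 0, so this is the minimum; S ≈ 94.9191.

2.2440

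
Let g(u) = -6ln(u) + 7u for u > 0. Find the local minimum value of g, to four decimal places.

g'(u) = -6/u + 7 = 0 gives u = 6/7.
g''(u) = 6/u², which is positive for u > 0, so this is a local minimum.
g(6/7) = -6·ln(6/7) + 6 ≈ 6.9249.

6.9249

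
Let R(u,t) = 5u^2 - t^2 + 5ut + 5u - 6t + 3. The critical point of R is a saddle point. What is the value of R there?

88/9

∂R/∂u = 10u + 5t + 5 = 0 and ∂R/∂t = 5u - 2t - 6 = 0, so (u, t) = (4/9, -17/9).
The Hessian has R_{uu} = 10, R_{tt} = -2, R_{ut} = 5, giving D = -45 < 0, so the point is a saddle point.
R(4/9, -17/9) = 88/9.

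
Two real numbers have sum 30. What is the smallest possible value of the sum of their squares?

With a + b = 30, a^2 + b^2 = a^2 + (30 − a)^2.
The derivative 2a − 2(30 − a) = 4a − 60 vanishes at a = 15; second derivative 4 > 0, a minimum.
The minimum is 2·(15)^2 = 450.

450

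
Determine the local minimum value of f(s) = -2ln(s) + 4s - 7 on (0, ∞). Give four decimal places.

f'(s) = -2/s + 4 = 0 gives s = 1/2.
f''(s) = 2/s², which is positive for s > 0, so this is a local minimum.
f(1/2) = -2·ln(1/2) + 2 - 7 ≈ -3.6137.

-3.6137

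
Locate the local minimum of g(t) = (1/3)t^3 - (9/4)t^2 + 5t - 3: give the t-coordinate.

5/2

g'(t) = t^2 - (9/2)t + 5. Setting g'(t) = 0 gives t ∈ {2, 5/2}.
g''(t) = 2t - 9/2. g''(2) = -1/2 < 0 ⇒ local maximum; g''(5/2) = 1/2 > 0 ⇒ local minimum.
The local minimum is g(5/2) = 31/48.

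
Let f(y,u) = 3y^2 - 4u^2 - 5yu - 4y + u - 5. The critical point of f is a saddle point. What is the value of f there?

-446/73

∂f/∂y = 6y - 5u - 4 = 0 and ∂f/∂u = -5y - 8u + 1 = 0, so (y, u) = (37/73, -14/73).
The Hessian has f_{yy} = 6, f_{uu} = -8, f_{yu} = -5, giving D = -73 < 0, so the point is a saddle point.
f(37/73, -14/73) = -446/73.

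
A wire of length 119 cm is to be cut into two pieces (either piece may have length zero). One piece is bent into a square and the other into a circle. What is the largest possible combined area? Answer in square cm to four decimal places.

1126.8966

Let x be the length used for the square. Square side x/4; circle radius (119−x)/(2π).
A(x) = (x/4)² + π·((119−x)/(2π))² = x²/16 + (119−x)²/(4π) for 0 ≤ x ≤ 119. A'(x) = x/8 − (119−x)/(2π) = 0 gives x = 4·119/(π+4) ≈ 66.6518.
A'' > 0, so the interior critical point is a minimum; the maximum is at an endpoint. A(0) = 1126.8966 and A(119) = 885.0625, so the largest area is 1126.8966.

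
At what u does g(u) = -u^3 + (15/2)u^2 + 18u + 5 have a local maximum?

6

g'(u) = -3u^2 + 15u + 18. Setting g'(u) = 0 gives u ∈ {-1, 6}.
Since g''(u) = -6u + 15, we get g''(-1) = 21 > 0 ⇒ local minimum; g''(6) = -21 < 0 ⇒ local maximum.
So the local maximum value is g(6) = 167.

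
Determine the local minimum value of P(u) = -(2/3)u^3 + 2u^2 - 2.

-2

P'(u) = -2u^2 + 4u. Setting P'(u) = 0 gives u ∈ {0, 2}.
Since P''(u) = -4u + 4, we get P''(0) = 4 > 0 ⇒ local minimum; P''(2) = -4 < 0 ⇒ local maximum.
Thus P has its local minimum at u = 0, with value -2.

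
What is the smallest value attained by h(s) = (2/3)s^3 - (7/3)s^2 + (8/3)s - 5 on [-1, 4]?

Differentiating, h'(s) = 2s^2 - (14/3)s + 8/3; which vanishes at s = 1 and s = 4/3.
Compare values at every candidate in [-1, 4]: h(-1) = -32/3; h(1) = -4; h(4/3) = -325/81; h(4) = 11.
Hence the absolute minimum is -32/3 at s = -1.

-32/3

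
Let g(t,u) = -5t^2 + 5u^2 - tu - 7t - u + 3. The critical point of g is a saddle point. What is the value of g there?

∂g/∂t = -10t - u - 7 = 0 and ∂g/∂u = -t + 10u - 1 = 0, so (t, u) = (-71/101, 3/101).
The Hessian has g_{tt} = -10, g_{uu} = 10, g_{tu} = -1, giving D = -101 < 0, so the point is a saddle point.
g(-71/101, 3/101) = 550/101.

550/101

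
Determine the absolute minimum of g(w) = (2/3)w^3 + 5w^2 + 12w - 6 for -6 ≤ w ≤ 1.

-42

Differentiating, g'(w) = 2w^2 + 10w + 12; which vanishes at w = -3 and w = -2.
Candidates: g(-6) = -42,  g(-3) = -15,  g(-2) = -46/3,  g(1) = 35/3.
The minimum over the interval is -42, attained at w = -6.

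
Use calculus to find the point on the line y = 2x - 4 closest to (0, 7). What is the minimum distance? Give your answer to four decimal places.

4.9193

Minimize D(x)^2 = (x + 0)^2 + (2x - 11)^2.
d/dx[D^2] = 2(x + 0) + 2·2·(2x - 11) = 0 ⇒ x = 22/5.
Then y = 24/5 and the distance is √(121/5) ≈ 4.9193.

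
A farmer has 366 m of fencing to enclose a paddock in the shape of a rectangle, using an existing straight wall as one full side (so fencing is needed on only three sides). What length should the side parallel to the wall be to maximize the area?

183

Let the sides perpendicular to the wall have length x and the parallel side y, so 2x + y = 366 and the area is A = xy = x(366 − 2x).
A'(x) = 366 − 4x = 0 gives x = 183/2, and A''(x) = −4 < 0 confirms a maximum.
Then y = 366 − 2·183/2 = 183 and A = 33489/2.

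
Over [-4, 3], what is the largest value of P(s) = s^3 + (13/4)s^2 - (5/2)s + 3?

P'(s) = 3s^2 + (13/2)s - 5/2, which vanishes at s = -5/2 and s = 1/3.
Candidates: P(-4) = 1,  P(-5/2) = 223/16,  P(1/3) = 277/108,  P(3) = 207/4.
Hence the absolute maximum is 207/4 at s = 3.

207/4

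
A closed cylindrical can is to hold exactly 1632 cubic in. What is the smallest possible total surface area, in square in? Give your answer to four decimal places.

767.3520

With radius r and height h, πr²h = 1632 so h = 1632/(πr²), and S(r) = 2πr² + 2πrh = 2πr² + 2·1632/r.
S'(r) = 4πr − 2·1632/r² = 0 ⇒ r³ = 1632/(2π), so r ≈ 6.3804 and h = 2r ≈ 12.7608.
S''(r) = 4π + 4·1632/r³ > 0, so this is the minimum; S ≈ 767.3520.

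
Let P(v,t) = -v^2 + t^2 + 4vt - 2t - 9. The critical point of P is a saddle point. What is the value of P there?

-46/5

∂P/∂v = -2v + 4t = 0 and ∂P/∂t = 4v + 2t - 2 = 0, so (v, t) = (2/5, 1/5).
The Hessian has P_{vv} = -2, P_{tt} = 2, P_{vt} = 4, giving D = -20 < 0, so the point is a saddle point.
P(2/5, 1/5) = -46/5.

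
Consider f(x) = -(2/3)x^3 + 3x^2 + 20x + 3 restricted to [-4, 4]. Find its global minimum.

Differentiating, f'(x) = -2x^2 + 6x + 20; whose only zero in [-4, 4] is x = -2.
Compare values at every candidate in [-4, 4]: f(-4) = 41/3,  f(-2) = -59/3,  f(4) = 265/3.
The minimum over the interval is -59/3, attained at x = -2.

-59/3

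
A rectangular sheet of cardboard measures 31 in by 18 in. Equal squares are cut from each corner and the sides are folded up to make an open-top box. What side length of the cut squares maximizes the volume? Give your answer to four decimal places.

3.6728

With cut size x, the volume is V(x) = x(31 − 2x)(18 − 2x) for 0 < x < 9.
V'(x) = 12x^2 − 196x + 558. Setting V'(x) = 0 gives x ≈ 3.6728 (the root in (0, 9)).
V''(x) = 24x − 196 is negative there, so this is the maximum; V ≈ 925.6317.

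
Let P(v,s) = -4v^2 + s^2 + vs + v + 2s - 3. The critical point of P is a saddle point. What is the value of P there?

-4

∂P/∂v = -8v + s + 1 = 0 and ∂P/∂s = v + 2s + 2 = 0, so (v, s) = (0, -1).
The Hessian has P_{vv} = -8, P_{ss} = 2, P_{vs} = 1, giving D = -17 < 0, so the point is a saddle point.
P(0, -1) = -4.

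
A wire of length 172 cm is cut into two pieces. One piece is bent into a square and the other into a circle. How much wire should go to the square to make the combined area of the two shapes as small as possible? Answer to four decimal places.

96.3371

Let x be the length used for the square. Square side x/4; circle radius (172−x)/(2π).
A(x) = (x/4)² + π·((172−x)/(2π))² = x²/16 + (172−x)²/(4π) for 0 ≤ x ≤ 172. A'(x) = x/8 − (172−x)/(2π) = 0 gives x = 4·172/(π+4) ≈ 96.3371.
A'' = 1/8 + 1/(2π) > 0, so this gives the minimum combined area; x ≈ 96.3371 cm to the square.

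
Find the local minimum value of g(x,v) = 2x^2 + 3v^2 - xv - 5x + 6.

∂g/∂x = 4x - v - 5 = 0 and ∂g/∂v = -x + 6v = 0, so (x, v) = (30/23, 5/23).
The Hessian has g_{xx} = 4, g_{vv} = 6, g_{xv} = -1, giving D = 23 > 0 with g_{xx} > 0, so the point is a local minimum.
g(30/23, 5/23) = 63/23.

63/23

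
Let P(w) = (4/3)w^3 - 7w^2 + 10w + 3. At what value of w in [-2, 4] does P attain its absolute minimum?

-2

P'(w) = 4w^2 - 14w + 10, which vanishes at w = 1 and w = 5/2.
Evaluating at the critical points and endpoints: P(-2) = -167/3; P(1) = 22/3; P(5/2) = 61/12; P(4) = 49/3.
Hence the absolute minimum is -167/3 at w = -2.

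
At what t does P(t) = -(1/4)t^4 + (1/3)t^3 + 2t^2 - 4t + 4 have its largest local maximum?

Critical points: P'(t) = -t^3 + t^2 + 4t - 4 vanishes at t = -2, 1, 2.
Second-derivative test with P''(t) = -3t^2 + 2t + 4: P''(-2) = -12 < 0 ⇒ local maximum; P''(1) = 3 > 0 ⇒ local minimum; P''(2) = -4 < 0 ⇒ local maximum.
So the largest local maximum value is P(-2) = 40/3.

-2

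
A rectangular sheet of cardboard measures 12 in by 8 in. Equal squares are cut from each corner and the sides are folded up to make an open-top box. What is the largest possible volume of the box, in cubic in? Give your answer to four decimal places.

With cut size x, the volume is V(x) = x(12 − 2x)(8 − 2x) for 0 < x < 4.
V'(x) = 12x^2 − 80x + 96. Setting V'(x) = 0 gives x ≈ 1.5695 (the root in (0, 4)).
V''(x) = 24x − 80 is negative there, so this is the maximum; V ≈ 67.6036.

67.6036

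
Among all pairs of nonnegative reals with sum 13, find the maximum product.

With x + y = 13, the product is P(x) = x(13 − x).
P'(x) = 13 − 2x = 0 gives x = 13/2; P'' = −2 < 0, so this is the maximum.
P = 13/2·13/2 = 169/4.

169/4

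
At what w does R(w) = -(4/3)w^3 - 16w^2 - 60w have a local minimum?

-5

R'(w) = -4w^2 - 32w - 60 = 0 at w = -5, -3.
Since R''(w) = -8w - 32, we get R''(-5) = 8 > 0 ⇒ local minimum; R''(-3) = -8 < 0 ⇒ local maximum.
Thus R has its local minimum at w = -5, with value 200/3.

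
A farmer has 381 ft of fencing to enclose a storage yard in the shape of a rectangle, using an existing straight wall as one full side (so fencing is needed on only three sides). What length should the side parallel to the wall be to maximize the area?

Let the sides perpendicular to the wall have length x and the parallel side y, so 2x + y = 381 and the area is A = xy = x(381 − 2x).
A'(x) = 381 − 4x = 0 gives x = 381/4, and A''(x) = −4 < 0 confirms a maximum.
Then y = 381 − 2·381/4 = 381/2 and A = 145161/8.

381/2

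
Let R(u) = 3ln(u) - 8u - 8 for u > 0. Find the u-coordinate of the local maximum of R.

R'(u) = 3/u − 8 = 0 gives u = 3/8.
R''(u) = -3/u², which is negative for u > 0, so this is a local maximum.
R(3/8) = 3·ln(3/8) - 3 - 8 ≈ -13.9425.

3/8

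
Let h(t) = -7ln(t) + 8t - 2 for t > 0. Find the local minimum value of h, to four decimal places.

h'(t) = -7/t + 8 = 0 gives t = 7/8.
h''(t) = 7/t², which is positive for t > 0, so this is a local minimum.
h(7/8) = -7·ln(7/8) + 7 - 2 ≈ 5.9347.

5.9347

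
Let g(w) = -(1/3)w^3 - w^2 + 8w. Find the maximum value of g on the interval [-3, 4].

28/3

g'(w) = -w^2 - 2w + 8, whose only zero in [-3, 4] is w = 2.
Evaluating at the critical points and endpoints: g(-3) = -24, g(2) = 28/3, g(4) = -16/3.
Hence the absolute maximum is 28/3 at w = 2.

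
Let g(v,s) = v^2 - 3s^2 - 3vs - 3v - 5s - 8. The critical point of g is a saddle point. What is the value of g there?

-125/21

∂g/∂v = 2v - 3s - 3 = 0 and ∂g/∂s = -3v - 6s - 5 = 0, so (v, s) = (1/7, -19/21).
The Hessian has g_{vv} = 2, g_{ss} = -6, g_{vs} = -3, giving D = -21 < 0, so the point is a saddle point.
g(1/7, -19/21) = -125/21.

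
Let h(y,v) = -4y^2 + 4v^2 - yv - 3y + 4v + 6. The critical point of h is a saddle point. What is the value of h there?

∂h/∂y = -8y - v - 3 = 0 and ∂h/∂v = -y + 8v + 4 = 0, so (y, v) = (-4/13, -7/13).
The Hessian has h_{yy} = -8, h_{vv} = 8, h_{yv} = -1, giving D = -65 < 0, so the point is a saddle point.
h(-4/13, -7/13) = 70/13.

70/13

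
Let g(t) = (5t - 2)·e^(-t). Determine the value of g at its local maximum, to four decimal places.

g'(t) = 5·e^(-t) + (5t - 2)·(-1)·e^(-t) = (-5t + 7)·e^(-t). Since e^(-t) > 0, the only critical point is t = 7/5.
g''(7/5) has the same sign as -5 < 0, so this is a local maximum.
g(7/5) = (5)·e^(-7/5) ≈ 1.2330.

1.2330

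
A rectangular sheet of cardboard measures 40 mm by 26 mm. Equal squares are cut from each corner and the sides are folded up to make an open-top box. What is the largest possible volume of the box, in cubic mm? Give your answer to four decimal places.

With cut size x, the volume is V(x) = x(40 − 2x)(26 − 2x) for 0 < x < 13.
V'(x) = 12x^2 − 264x + 1040. Setting V'(x) = 0 gives x ≈ 5.1405 (the root in (0, 13)).
V''(x) = 24x − 264 is negative there, so this is the maximum; V ≈ 2401.3998.

2401.3998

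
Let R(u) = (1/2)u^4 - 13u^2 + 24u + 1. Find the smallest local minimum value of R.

-175

R'(u) = 2u^3 - 26u + 24 = 0 at u = -4, 1, 3.
Since R''(u) = 6u^2 - 26, we get R''(-4) = 70 > 0 ⇒ local minimum; R''(1) = -20 < 0 ⇒ local maximum; R''(3) = 28 > 0 ⇒ local minimum.
Thus R has its smallest local minimum at u = -4, with value -175.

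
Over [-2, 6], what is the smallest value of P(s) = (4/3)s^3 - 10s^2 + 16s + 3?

P'(s) = 4s^2 - 20s + 16, which vanishes at s = 1 and s = 4.
Compare values at every candidate in [-2, 6]: P(-2) = -239/3; P(1) = 31/3; P(4) = -23/3; P(6) = 27.
So the minimum is P(-2) = -239/3.

-239/3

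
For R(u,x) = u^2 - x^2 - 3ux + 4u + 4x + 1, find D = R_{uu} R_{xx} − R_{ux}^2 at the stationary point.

-13

∂R/∂u = 2u - 3x + 4 = 0 and ∂R/∂x = -3u - 2x + 4 = 0, so (u, x) = (4/13, 20/13).
The Hessian has R_{uu} = 2, R_{xx} = -2, R_{ux} = -3, giving D = -13 < 0, so the point is a saddle point.
D = (2)·(-2) − (-3)^2 = -13.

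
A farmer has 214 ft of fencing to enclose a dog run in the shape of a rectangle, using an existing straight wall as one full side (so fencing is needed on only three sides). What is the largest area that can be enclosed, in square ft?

11449/2

Let the sides perpendicular to the wall have length x and the parallel side y, so 2x + y = 214 and the area is A = xy = x(214 − 2x).
A'(x) = 214 − 4x = 0 gives x = 107/2, and A''(x) = −4 < 0 confirms a maximum.
Then y = 214 − 2·107/2 = 107 and A = 11449/2.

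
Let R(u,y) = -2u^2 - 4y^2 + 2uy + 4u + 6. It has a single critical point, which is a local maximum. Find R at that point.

58/7

∂R/∂u = -4u + 2y + 4 = 0 and ∂R/∂y = 2u - 8y = 0, so (u, y) = (8/7, 2/7).
The Hessian has R_{uu} = -4, R_{yy} = -8, R_{uy} = 2, giving D = 28 > 0 with R_{uu} < 0, so the point is a local maximum.
R(8/7, 2/7) = 58/7.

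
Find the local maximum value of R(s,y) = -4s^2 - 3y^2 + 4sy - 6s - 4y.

67/8

∂R/∂s = -8s + 4y - 6 = 0 and ∂R/∂y = 4s - 6y - 4 = 0, so (s, y) = (-13/8, -7/4).
The Hessian has R_{ss} = -8, R_{yy} = -6, R_{sy} = 4, giving D = 32 > 0 with R_{ss} < 0, so the point is a local maximum.
R(-13/8, -7/4) = 67/8.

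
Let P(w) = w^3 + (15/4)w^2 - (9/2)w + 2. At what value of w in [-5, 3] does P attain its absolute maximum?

3

Differentiating, P'(w) = 3w^2 + (15/2)w - 9/2; which vanishes at w = -3 and w = 1/2.
Candidates: P(-5) = -27/4; P(-3) = 89/4; P(1/2) = 13/16; P(3) = 197/4.
So the maximum is P(3) = 197/4.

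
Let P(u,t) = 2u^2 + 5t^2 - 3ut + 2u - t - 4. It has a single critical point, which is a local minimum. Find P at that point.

∂P/∂u = 4u - 3t + 2 = 0 and ∂P/∂t = -3u + 10t - 1 = 0, so (u, t) = (-17/31, -2/31).
The Hessian has P_{uu} = 4, P_{tt} = 10, P_{ut} = -3, giving D = 31 > 0 with P_{uu} > 0, so the point is a local minimum.
P(-17/31, -2/31) = -140/31.

-140/31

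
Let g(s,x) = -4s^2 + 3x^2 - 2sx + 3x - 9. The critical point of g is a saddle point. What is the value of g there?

∂g/∂s = -8s - 2x = 0 and ∂g/∂x = -2s + 6x + 3 = 0, so (s, x) = (3/26, -6/13).
The Hessian has g_{ss} = -8, g_{xx} = 6, g_{sx} = -2, giving D = -52 < 0, so the point is a saddle point.
g(3/26, -6/13) = -126/13.

-126/13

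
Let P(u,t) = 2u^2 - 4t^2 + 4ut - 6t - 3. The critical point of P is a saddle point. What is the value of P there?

∂P/∂u = 4u + 4t = 0 and ∂P/∂t = 4u - 8t - 6 = 0, so (u, t) = (1/2, -1/2).
The Hessian has P_{uu} = 4, P_{tt} = -8, P_{ut} = 4, giving D = -48 < 0, so the point is a saddle point.
P(1/2, -1/2) = -3/2.

-3/2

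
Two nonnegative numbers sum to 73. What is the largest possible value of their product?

5329/4

With x + y = 73, the product is P(x) = x(73 − x).
P'(x) = 73 − 2x = 0 gives x = 73/2; P'' = −2 < 0, so this is the maximum.
P = 73/2·73/2 = 5329/4.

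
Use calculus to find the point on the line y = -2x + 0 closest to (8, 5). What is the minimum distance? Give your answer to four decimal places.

9.3915

Minimize D(x)^2 = (x - 8)^2 + (-2x - 5)^2.
d/dx[D^2] = 2(x - 8) + 2·(-2)·(-2x - 5) = 0 ⇒ x = -2/5.
Then y = 4/5 and the distance is √(441/5) ≈ 9.3915.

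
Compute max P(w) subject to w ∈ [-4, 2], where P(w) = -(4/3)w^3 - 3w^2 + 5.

The derivative is -4w^2 - 6w, which vanishes at w = -3/2 and w = 0.
Compare values at every candidate in [-4, 2]: P(-4) = 127/3,  P(-3/2) = 11/4,  P(0) = 5,  P(2) = -53/3.
So the maximum is P(-4) = 127/3.

127/3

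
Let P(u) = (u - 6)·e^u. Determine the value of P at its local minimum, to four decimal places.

By the product rule, P'(u) = (u - 5)·e^u. Since e^u > 0, the only critical point is u = 5.
P''(5) has the same sign as 1 > 0, so this is a local minimum.
P(5) = (-1)·e^(5) ≈ -148.4132.

-148.4132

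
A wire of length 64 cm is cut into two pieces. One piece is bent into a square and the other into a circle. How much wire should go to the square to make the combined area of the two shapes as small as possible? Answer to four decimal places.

35.8463

Let x be the length used for the square. Square side x/4; circle radius (64−x)/(2π).
A(x) = (x/4)² + π·((64−x)/(2π))² = x²/16 + (64−x)²/(4π) for 0 ≤ x ≤ 64. A'(x) = x/8 − (64−x)/(2π) = 0 gives x = 4·64/(π+4) ≈ 35.8463.
A'' = 1/8 + 1/(2π) > 0, so this gives the minimum combined area; x ≈ 35.8463 cm to the square.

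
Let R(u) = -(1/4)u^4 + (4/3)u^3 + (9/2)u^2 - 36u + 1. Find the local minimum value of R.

-203/4

R'(u) = -u^3 + 4u^2 + 9u - 36. Setting R'(u) = 0 gives u ∈ {-3, 3, 4}.
Second-derivative test with R''(u) = -3u^2 + 8u + 9: R''(-3) = -42 < 0 ⇒ local maximum; R''(3) = 6 > 0 ⇒ local minimum; R''(4) = -7 < 0 ⇒ local maximum.
So the local minimum value is R(3) = -203/4.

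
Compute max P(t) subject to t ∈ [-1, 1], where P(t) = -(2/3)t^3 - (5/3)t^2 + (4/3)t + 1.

100/81

The derivative is -2t^2 - (10/3)t + 4/3, whose only zero in [-1, 1] is t = 1/3.
Candidates: P(-1) = -4/3, P(1/3) = 100/81, P(1) = 0.
Hence the absolute maximum is 100/81 at t = 1/3.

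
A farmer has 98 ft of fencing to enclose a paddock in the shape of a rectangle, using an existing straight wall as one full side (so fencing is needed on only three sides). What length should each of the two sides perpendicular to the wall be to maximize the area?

49/2

Let the sides perpendicular to the wall have length x and the parallel side y, so 2x + y = 98 and the area is A = xy = x(98 − 2x).
A'(x) = 98 − 4x = 0 gives x = 49/2, and A''(x) = −4 < 0 confirms a maximum.
Then y = 98 − 2·49/2 = 49 and A = 2401/2.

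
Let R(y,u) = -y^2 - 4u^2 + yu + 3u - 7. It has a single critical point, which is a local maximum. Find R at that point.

-32/5

∂R/∂y = -2y + u = 0 and ∂R/∂u = y - 8u + 3 = 0, so (y, u) = (1/5, 2/5).
The Hessian has R_{yy} = -2, R_{uu} = -8, R_{yu} = 1, giving D = 15 > 0 with R_{yy} < 0, so the point is a local maximum.
R(1/5, 2/5) = -32/5.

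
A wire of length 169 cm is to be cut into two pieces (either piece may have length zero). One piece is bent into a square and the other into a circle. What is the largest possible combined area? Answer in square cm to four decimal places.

Let x be the length used for the square. Square side x/4; circle radius (169−x)/(2π).
A(x) = (x/4)² + π·((169−x)/(2π))² = x²/16 + (169−x)²/(4π) for 0 ≤ x ≤ 169. A'(x) = x/8 − (169−x)/(2π) = 0 gives x = 4·169/(π+4) ≈ 94.6568.
A'' > 0, so the interior critical point is a minimum; the maximum is at an endpoint. A(0) = 2272.8122 and A(169) = 1785.0625, so the largest area is 2272.8122.

2272.8122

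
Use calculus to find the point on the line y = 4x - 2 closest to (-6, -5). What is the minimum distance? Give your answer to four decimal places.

Minimize D(x)^2 = (x + 6)^2 + (4x + 3)^2.
d/dx[D^2] = 2(x + 6) + 2·4·(4x + 3) = 0 ⇒ x = -18/17.
Then y = -106/17 and the distance is √(441/17) ≈ 5.0932.

5.0932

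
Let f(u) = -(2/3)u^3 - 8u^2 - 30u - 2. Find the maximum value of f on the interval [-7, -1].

134/3

f'(u) = -2u^2 - 16u - 30, which vanishes at u = -5 and u = -3.
Candidates: f(-7) = 134/3; f(-5) = 94/3; f(-3) = 34; f(-1) = 62/3.
Hence the absolute maximum is 134/3 at u = -7.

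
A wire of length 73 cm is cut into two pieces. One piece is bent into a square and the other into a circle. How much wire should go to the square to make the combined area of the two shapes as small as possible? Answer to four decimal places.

Let x be the length used for the square. Square side x/4; circle radius (73−x)/(2π).
A(x) = (x/4)² + π·((73−x)/(2π))² = x²/16 + (73−x)²/(4π) for 0 ≤ x ≤ 73. A'(x) = x/8 − (73−x)/(2π) = 0 gives x = 4·73/(π+4) ≈ 40.8872.
A'' = 1/8 + 1/(2π) > 0, so this gives the minimum combined area; x ≈ 40.8872 cm to the square.

40.8872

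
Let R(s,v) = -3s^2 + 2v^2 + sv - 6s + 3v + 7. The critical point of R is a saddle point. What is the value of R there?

∂R/∂s = -6s + v - 6 = 0 and ∂R/∂v = s + 4v + 3 = 0, so (s, v) = (-27/25, -12/25).
The Hessian has R_{ss} = -6, R_{vv} = 4, R_{sv} = 1, giving D = -25 < 0, so the point is a saddle point.
R(-27/25, -12/25) = 238/25.

238/25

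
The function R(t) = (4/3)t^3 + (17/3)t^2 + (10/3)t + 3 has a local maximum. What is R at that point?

37/4

Critical points: R'(t) = 4t^2 + (34/3)t + 10/3 vanishes at t = -5/2, -1/3.
Second-derivative test with R''(t) = 8t + 34/3: R''(-5/2) = -26/3 < 0 ⇒ local maximum; R''(-1/3) = 26/3 > 0 ⇒ local minimum.
So the local maximum value is R(-5/2) = 37/4.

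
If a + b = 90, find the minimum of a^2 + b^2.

4050

With a + b = 90, a^2 + b^2 = a^2 + (90 − a)^2.
The derivative 2a − 2(90 − a) = 4a − 180 vanishes at a = 45; second derivative 4 > 0, a minimum.
The minimum is 2·(45)^2 = 4050.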